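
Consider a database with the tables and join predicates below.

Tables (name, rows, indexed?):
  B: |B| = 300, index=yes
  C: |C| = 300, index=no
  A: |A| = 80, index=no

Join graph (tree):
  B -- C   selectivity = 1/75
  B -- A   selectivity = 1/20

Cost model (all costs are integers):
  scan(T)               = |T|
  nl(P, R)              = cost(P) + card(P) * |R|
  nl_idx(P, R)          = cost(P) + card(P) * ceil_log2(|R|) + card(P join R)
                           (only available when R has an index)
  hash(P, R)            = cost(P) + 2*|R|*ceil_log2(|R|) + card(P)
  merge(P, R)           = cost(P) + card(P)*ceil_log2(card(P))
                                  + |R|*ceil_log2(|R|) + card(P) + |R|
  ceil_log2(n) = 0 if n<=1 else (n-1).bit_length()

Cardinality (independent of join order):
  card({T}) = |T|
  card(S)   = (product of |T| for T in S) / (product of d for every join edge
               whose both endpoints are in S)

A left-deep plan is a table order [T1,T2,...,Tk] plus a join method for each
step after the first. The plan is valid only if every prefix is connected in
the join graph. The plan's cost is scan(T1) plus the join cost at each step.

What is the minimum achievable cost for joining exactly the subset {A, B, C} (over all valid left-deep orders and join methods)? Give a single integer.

6520

Selinger DP over subsets of {A,B,C}:
  {B}: scan cost=300, card=300
  {C}: scan cost=300, card=300
  {A}: scan cost=80, card=80
  {BC}: card=1200; try (B,nl_idx)→4200, (C,hash)→6000, (B,hash)→6000, (C,merge)→6300, (B,merge)→6300, (C,nl)→90300 …(+1); best=4200 via (B,nl_idx)
  {AB}: card=1200; try (A,hash)→1720, (B,nl_idx)→2000, (B,merge)→3720, (A,merge)→3940, (B,hash)→5560, (B,nl)→24080 …(+1); best=1720 via (A,hash)
  {ABC}: card=4800; try (A,hash)→6520, (C,hash)→8320, (C,merge)→19120, (A,merge)→19240, (A,nl)→100200, (C,nl)→361720; best=6520 via (A,hash)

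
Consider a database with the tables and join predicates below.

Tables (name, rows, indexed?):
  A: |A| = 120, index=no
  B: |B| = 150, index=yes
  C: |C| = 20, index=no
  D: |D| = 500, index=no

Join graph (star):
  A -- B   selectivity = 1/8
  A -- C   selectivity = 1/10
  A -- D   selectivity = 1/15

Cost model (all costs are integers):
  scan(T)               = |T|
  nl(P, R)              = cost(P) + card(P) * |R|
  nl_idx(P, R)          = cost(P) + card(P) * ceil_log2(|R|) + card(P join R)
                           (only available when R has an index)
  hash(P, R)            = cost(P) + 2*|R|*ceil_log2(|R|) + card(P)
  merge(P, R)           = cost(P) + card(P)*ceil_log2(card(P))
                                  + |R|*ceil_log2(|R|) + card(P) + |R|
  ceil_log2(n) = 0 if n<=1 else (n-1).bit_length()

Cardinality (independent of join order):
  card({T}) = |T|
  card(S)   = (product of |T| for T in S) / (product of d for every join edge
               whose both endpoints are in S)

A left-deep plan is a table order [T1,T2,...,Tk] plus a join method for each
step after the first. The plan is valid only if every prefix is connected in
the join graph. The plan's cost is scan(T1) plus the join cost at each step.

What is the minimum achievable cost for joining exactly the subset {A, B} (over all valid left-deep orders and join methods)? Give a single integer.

1980

Selinger DP over subsets of {A,B}:
  {A}: scan cost=120, card=120
  {B}: scan cost=150, card=150
  {AB}: card=2250; try (A,hash)→1980, (B,merge)→2430, (A,merge)→2460, (B,hash)→2640, (B,nl_idx)→3330, (B,nl)→18120 …(+1); best=1980 via (A,hash)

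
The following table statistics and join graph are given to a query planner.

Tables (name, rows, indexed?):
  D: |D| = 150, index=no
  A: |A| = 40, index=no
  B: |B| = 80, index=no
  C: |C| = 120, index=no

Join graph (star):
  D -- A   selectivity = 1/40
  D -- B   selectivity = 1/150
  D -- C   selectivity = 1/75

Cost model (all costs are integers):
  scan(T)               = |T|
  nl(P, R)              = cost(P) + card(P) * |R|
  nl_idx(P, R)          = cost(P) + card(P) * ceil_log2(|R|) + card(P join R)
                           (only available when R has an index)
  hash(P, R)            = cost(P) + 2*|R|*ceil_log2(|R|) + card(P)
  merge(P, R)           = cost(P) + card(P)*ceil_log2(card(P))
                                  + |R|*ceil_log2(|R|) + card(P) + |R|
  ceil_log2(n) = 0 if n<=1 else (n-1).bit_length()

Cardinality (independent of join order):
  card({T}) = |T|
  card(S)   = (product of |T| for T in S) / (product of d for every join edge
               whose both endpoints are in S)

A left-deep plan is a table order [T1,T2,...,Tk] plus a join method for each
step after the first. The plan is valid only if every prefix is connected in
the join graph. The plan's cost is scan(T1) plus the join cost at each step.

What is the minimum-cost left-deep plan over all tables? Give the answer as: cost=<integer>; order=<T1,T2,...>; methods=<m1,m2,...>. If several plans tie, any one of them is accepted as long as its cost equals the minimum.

cost=3580; order=D,B,A,C; methods=hash,hash,merge

Selinger DP (subsets sized 1..n):
  {D}: scan cost=150, card=150
  {A}: scan cost=40, card=40
  {B}: scan cost=80, card=80
  {C}: scan cost=120, card=120
  {AD}: card=150; try (A,hash)→780, (D,merge)→1670, (A,merge)→1780, (D,hash)→2480, (D,nl)→6040, (A,nl)→6150; best=780 via (A,hash)
  {BD}: card=80; try (B,hash)→1420, (D,merge)→2070, (B,merge)→2140, (D,hash)→2560, (D,nl)→12080, (B,nl)→12150; best=1420 via (B,hash)
  {CD}: card=240; try (C,hash)→1980, (D,merge)→2430, (C,merge)→2460, (D,hash)→2640, (D,nl)→18120, (C,nl)→18150; best=1980 via (C,hash)
  {ABD}: card=80; try (A,hash)→1980, (B,hash)→2050, (A,merge)→2340, (B,merge)→2770, (A,nl)→4620, (B,nl)→12780; best=1980 via (A,hash)
  {ACD}: card=240; try (C,hash)→2610, (A,hash)→2700, (C,merge)→3090, (A,merge)→4420, (A,nl)→11580, (C,nl)→18780; best=2610 via (C,hash)
  {BCD}: card=128; try (C,merge)→3020, (C,hash)→3180, (B,hash)→3340, (B,merge)→4780, (C,nl)→11020, (B,nl)→21180; best=3020 via (C,merge)
  {ABCD}: card=128; try (C,merge)→3580, (A,hash)→3628, (C,hash)→3740, (B,hash)→3970, (A,merge)→4324, (B,merge)→5410 …(+3); best=3580 via (C,merge)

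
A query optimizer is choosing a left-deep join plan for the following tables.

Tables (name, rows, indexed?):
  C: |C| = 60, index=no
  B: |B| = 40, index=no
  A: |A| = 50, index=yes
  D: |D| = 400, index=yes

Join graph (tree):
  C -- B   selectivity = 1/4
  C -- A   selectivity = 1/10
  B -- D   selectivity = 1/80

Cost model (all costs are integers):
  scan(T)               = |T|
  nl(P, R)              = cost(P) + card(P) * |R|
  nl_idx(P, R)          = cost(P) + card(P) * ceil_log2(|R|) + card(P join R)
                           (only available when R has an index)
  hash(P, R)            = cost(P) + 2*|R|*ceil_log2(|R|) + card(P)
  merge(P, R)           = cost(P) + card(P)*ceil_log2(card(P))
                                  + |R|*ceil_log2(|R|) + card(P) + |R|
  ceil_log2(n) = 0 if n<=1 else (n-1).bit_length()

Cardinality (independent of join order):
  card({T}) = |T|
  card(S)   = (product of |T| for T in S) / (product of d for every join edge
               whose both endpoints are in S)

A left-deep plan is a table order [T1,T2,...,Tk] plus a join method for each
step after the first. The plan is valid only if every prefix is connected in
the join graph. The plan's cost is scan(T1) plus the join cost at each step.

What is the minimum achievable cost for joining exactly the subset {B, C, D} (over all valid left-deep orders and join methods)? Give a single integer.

1520

Selinger DP over subsets of {B,C,D}:
  {C}: scan cost=60, card=60
  {B}: scan cost=40, card=40
  {D}: scan cost=400, card=400
  {BC}: card=600; try (B,hash)→600, (C,merge)→740, (B,merge)→760, (C,hash)→800, (C,nl)→2440, (B,nl)→2460; best=600 via (B,hash)
  {BD}: card=200; try (D,nl_idx)→600, (B,hash)→1280, (D,merge)→4320, (B,merge)→4680, (D,hash)→7280, (D,nl)→16040 …(+1); best=600 via (D,nl_idx)
  {BCD}: card=3000; try (C,hash)→1520, (C,merge)→2820, (D,hash)→8400, (D,nl_idx)→9000, (D,merge)→11200, (C,nl)→12600 …(+1); best=1520 via (C,hash)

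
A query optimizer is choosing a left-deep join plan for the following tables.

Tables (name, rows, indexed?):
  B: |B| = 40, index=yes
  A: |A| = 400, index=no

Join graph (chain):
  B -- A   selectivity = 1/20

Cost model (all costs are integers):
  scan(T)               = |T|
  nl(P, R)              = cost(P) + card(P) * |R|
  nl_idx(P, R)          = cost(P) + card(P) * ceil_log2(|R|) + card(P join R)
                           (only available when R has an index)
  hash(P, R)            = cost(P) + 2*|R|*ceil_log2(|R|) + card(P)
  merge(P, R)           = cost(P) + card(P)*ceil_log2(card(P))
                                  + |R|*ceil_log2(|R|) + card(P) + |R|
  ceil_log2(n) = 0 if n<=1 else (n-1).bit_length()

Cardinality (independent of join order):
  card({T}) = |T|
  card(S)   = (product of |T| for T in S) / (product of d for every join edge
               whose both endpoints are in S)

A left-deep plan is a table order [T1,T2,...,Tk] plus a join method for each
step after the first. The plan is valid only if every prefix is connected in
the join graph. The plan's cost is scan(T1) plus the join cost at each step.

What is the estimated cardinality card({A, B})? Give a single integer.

Tables in S: A(400), B(40)
Edges inside S: B-A(d=20)
numerator = 400 * 40 = 16000
denominator = 20 = 20
card(S) = 16000 / 20 = 800

800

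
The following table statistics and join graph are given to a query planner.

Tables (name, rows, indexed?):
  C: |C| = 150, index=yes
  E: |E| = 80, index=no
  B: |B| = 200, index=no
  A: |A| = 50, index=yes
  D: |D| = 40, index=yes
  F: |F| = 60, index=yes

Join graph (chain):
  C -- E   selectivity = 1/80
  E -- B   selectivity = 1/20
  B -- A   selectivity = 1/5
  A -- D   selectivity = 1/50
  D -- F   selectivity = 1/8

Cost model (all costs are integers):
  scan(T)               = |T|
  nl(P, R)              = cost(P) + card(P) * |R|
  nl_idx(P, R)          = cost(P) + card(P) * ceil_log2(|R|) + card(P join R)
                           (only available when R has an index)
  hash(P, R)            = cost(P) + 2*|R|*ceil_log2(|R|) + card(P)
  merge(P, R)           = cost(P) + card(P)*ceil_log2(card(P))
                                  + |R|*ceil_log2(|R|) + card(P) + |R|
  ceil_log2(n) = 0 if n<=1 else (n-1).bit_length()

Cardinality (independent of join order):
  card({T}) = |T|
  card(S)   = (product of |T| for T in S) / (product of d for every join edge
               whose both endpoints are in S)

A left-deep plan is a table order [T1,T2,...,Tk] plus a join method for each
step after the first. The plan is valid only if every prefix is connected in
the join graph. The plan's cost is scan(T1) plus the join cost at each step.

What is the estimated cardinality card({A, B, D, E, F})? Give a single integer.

Tables in S: A(50), B(200), D(40), E(80), F(60)
Edges inside S: E-B(d=20), B-A(d=5), A-D(d=50), D-F(d=8)
numerator = 50 * 200 * 40 * 80 * 60 = 1920000000
denominator = 20 * 5 * 50 * 8 = 40000
card(S) = 1920000000 / 40000 = 48000

48000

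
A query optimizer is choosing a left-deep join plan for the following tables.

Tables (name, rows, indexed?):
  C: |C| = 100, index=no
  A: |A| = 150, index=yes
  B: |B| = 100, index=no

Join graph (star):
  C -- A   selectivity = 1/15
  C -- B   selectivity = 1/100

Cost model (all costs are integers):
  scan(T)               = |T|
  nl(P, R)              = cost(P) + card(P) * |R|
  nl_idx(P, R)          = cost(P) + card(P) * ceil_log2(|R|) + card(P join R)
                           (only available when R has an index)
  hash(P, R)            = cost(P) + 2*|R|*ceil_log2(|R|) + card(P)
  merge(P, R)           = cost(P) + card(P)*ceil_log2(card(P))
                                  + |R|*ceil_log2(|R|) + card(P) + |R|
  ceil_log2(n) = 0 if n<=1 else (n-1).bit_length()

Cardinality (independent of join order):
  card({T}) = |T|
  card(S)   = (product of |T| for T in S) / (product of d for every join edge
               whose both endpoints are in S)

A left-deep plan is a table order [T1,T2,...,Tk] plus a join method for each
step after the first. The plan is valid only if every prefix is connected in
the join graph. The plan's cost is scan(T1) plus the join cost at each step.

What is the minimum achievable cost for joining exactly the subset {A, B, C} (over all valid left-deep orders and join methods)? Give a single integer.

3400

Selinger DP over subsets of {A,B,C}:
  {C}: scan cost=100, card=100
  {A}: scan cost=150, card=150
  {B}: scan cost=100, card=100
  {AC}: card=1000; try (C,hash)→1700, (A,nl_idx)→1900, (A,merge)→2250, (C,merge)→2300, (A,hash)→2600, (A,nl)→15100 …(+1); best=1700 via (C,hash)
  {BC}: card=100; try (C,hash)→1600, (B,hash)→1600, (C,merge)→1700, (B,merge)→1700, (C,nl)→10100, (B,nl)→10100; best=1600 via (C,hash)
  {ABC}: card=1000; try (A,nl_idx)→3400, (A,merge)→3750, (B,hash)→4100, (A,hash)→4100, (B,merge)→13500, (A,nl)→16600 …(+1); best=3400 via (A,nl_idx)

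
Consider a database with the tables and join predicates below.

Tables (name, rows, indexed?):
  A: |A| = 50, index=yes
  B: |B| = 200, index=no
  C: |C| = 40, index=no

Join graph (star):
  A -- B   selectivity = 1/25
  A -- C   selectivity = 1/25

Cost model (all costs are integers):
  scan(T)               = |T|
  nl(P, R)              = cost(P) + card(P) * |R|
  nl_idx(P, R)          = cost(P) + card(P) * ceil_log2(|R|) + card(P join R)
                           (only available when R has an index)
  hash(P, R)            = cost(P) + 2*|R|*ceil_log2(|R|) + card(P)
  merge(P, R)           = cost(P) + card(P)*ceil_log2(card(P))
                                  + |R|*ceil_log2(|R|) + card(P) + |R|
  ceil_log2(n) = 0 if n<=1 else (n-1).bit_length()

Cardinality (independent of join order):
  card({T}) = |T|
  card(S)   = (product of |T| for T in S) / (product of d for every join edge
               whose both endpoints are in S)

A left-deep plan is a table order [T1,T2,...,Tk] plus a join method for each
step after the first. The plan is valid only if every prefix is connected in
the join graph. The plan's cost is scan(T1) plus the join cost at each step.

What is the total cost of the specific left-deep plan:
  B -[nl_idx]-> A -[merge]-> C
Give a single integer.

6080

step 1: scan B: cost=200, card=200
step 2: join A via nl_idx
    card(P join A) = 200*50/(25) = 400
    cost = 200 + 200*6 + 400 = 1800
step 3: join C via merge
    card(P join C) = 400*40/(25) = 640
    cost = 1800 + 400*9 + 40*6 + 400 + 40 = 6080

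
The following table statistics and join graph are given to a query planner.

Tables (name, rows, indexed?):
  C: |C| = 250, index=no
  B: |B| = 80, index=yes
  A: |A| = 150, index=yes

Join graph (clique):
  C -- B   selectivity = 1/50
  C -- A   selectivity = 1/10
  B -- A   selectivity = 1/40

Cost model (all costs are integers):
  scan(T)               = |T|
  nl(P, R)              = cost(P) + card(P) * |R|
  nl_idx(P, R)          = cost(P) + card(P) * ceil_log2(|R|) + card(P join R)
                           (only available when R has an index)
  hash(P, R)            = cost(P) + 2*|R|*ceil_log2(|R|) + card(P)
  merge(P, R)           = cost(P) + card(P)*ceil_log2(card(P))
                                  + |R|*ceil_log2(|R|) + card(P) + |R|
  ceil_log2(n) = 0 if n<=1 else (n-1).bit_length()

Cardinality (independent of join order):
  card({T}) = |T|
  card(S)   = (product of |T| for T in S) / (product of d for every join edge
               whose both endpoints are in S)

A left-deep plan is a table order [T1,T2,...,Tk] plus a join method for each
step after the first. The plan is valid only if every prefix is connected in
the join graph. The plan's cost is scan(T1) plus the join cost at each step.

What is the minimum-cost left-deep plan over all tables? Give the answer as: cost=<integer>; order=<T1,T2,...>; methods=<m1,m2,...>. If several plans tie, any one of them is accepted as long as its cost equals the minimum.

cost=4420; order=C,B,A; methods=hash,hash

Selinger DP (subsets sized 1..n):
  {C}: scan cost=250, card=250
  {B}: scan cost=80, card=80
  {A}: scan cost=150, card=150
  {BC}: card=400; try (B,hash)→1620, (B,nl_idx)→2400, (C,merge)→2970, (B,merge)→3140, (C,hash)→4160, (C,nl)→20080 …(+1); best=1620 via (B,hash)
  {AC}: card=3750; try (A,hash)→2900, (C,merge)→3750, (A,merge)→3850, (C,hash)→4300, (A,nl_idx)→6000, (C,nl)→37650 …(+1); best=2900 via (A,hash)
  {AB}: card=300; try (A,nl_idx)→1020, (B,hash)→1420, (B,nl_idx)→1500, (A,merge)→2070, (B,merge)→2140, (A,hash)→2560 …(+2); best=1020 via (A,nl_idx)
  {ABC}: card=150; try (A,hash)→4420, (A,nl_idx)→4970, (C,hash)→5320, (C,merge)→6270, (A,merge)→6970, (B,hash)→7770 …(+5); best=4420 via (A,hash)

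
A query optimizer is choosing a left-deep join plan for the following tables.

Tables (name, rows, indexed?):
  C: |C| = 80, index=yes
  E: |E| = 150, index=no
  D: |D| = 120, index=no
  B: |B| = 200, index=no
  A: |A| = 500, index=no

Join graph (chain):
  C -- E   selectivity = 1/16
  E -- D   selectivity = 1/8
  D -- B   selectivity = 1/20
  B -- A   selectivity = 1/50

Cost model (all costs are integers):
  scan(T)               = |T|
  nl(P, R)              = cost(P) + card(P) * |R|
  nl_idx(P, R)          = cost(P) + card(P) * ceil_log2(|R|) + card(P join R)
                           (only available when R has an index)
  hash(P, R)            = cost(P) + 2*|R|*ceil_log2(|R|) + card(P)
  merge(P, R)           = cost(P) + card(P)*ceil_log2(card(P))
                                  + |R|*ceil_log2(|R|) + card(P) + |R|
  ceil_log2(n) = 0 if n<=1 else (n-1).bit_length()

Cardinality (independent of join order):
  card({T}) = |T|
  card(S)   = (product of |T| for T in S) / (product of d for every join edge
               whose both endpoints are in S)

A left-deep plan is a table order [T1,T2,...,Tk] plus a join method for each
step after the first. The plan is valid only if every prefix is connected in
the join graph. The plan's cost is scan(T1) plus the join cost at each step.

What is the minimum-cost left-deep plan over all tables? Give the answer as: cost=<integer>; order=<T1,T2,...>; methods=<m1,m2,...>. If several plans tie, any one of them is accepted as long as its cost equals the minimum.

cost=139800; order=E,C,D,B,A; methods=hash,hash,hash,hash

Selinger DP (subsets sized 1..n):
  {C}: scan cost=80, card=80
  {E}: scan cost=150, card=150
  {D}: scan cost=120, card=120
  {B}: scan cost=200, card=200
  {A}: scan cost=500, card=500
  {CE}: card=750; try (C,hash)→1420, (C,nl_idx)→1950, (E,merge)→2070, (C,merge)→2140, (E,hash)→2560, (E,nl)→12080 …(+1); best=1420 via (C,hash)
  {DE}: card=2250; try (D,hash)→1980, (E,merge)→2430, (D,merge)→2460, (E,hash)→2640, (E,nl)→18120, (D,nl)→18150; best=1980 via (D,hash)
  {BD}: card=1200; try (D,hash)→2080, (B,merge)→2880, (D,merge)→2960, (B,hash)→3440, (B,nl)→24120, (D,nl)→24200; best=2080 via (D,hash)
  {AB}: card=2000; try (B,hash)→4200, (A,merge)→7000, (B,merge)→7300, (A,hash)→9400, (A,nl)→100200, (B,nl)→100500; best=4200 via (B,hash)
  {CDE}: card=11250; try (D,hash)→3850, (C,hash)→5350, (D,merge)→10630, (C,nl_idx)→28980, (C,merge)→31870, (D,nl)→91420 …(+1); best=3850 via (D,hash)
  {BDE}: card=22500; try (E,hash)→5680, (B,hash)→7430, (E,merge)→17830, (B,merge)→33030, (E,nl)→182080, (B,nl)→451980; best=5680 via (E,hash)
  {ABD}: card=12000; try (D,hash)→7880, (A,hash)→12280, (A,merge)→21480, (D,merge)→29160, (D,nl)→244200, (A,nl)→602080; best=7880 via (D,hash)
  {BCDE}: card=112500; try (B,hash)→18300, (C,hash)→29300, (B,merge)→174400, (C,nl_idx)→275680, (C,merge)→366320, (C,nl)→1805680 …(+1); best=18300 via (B,hash)
  {ABDE}: card=225000; try (E,hash)→22280, (A,hash)→37180, (E,merge)→189230, (A,merge)→370680, (E,nl)→1807880, (A,nl)→11255680; best=22280 via (E,hash)
  {ABCDE}: card=1125000; try (A,hash)→139800, (C,hash)→248400, (A,merge)→2048300, (C,nl_idx)→2722280, (C,merge)→4297920, (C,nl)→18022280 …(+1); best=139800 via (A,hash)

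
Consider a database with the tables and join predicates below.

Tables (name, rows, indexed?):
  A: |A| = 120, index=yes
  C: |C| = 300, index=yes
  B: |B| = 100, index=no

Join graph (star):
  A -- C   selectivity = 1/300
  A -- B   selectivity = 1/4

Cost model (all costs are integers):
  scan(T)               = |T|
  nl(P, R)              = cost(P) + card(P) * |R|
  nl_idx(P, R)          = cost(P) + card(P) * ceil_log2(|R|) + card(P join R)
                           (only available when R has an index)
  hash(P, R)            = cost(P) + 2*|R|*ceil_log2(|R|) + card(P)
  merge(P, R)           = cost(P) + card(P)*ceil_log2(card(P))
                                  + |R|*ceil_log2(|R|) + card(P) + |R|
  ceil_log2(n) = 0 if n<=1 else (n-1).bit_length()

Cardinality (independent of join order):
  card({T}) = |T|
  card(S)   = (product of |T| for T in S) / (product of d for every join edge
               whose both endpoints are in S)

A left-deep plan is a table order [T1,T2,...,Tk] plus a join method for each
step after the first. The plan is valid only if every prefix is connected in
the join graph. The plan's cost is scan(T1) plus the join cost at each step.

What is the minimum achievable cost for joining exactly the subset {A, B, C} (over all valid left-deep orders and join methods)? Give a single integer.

2840

Selinger DP over subsets of {A,B,C}:
  {A}: scan cost=120, card=120
  {C}: scan cost=300, card=300
  {B}: scan cost=100, card=100
  {AC}: card=120; try (C,nl_idx)→1320, (A,hash)→2280, (A,nl_idx)→2520, (C,merge)→4080, (A,merge)→4260, (C,hash)→5640 …(+2); best=1320 via (C,nl_idx)
  {AB}: card=3000; try (B,hash)→1640, (A,merge)→1860, (B,merge)→1880, (A,hash)→1880, (A,nl_idx)→3800, (A,nl)→12100 …(+1); best=1640 via (B,hash)
  {ABC}: card=3000; try (B,hash)→2840, (B,merge)→3080, (C,hash)→10040, (B,nl)→13320, (C,nl_idx)→31640, (C,merge)→43640 …(+1); best=2840 via (B,hash)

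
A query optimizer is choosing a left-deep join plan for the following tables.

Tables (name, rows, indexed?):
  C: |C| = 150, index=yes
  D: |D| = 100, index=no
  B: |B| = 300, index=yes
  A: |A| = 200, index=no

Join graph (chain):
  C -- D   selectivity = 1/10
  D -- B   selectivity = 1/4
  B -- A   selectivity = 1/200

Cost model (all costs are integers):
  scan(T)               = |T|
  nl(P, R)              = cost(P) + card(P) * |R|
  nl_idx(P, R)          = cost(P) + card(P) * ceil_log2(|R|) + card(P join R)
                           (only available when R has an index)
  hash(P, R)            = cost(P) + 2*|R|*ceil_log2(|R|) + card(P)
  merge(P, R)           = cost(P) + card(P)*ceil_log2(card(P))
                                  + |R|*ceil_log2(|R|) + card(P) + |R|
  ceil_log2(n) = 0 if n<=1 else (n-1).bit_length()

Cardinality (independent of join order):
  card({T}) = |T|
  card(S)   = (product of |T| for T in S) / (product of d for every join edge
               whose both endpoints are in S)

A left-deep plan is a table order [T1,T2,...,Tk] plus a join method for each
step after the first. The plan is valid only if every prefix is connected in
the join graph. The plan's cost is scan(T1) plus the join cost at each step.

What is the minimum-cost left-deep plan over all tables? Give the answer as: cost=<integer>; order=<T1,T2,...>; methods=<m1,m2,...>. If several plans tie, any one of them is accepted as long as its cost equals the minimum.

cost=13900; order=A,B,D,C; methods=nl_idx,hash,hash

Selinger DP (subsets sized 1..n):
  {C}: scan cost=150, card=150
  {D}: scan cost=100, card=100
  {B}: scan cost=300, card=300
  {A}: scan cost=200, card=200
  {CD}: card=1500; try (D,hash)→1700, (C,merge)→2250, (D,merge)→2300, (C,nl_idx)→2400, (C,hash)→2600, (C,nl)→15100 …(+1); best=1700 via (D,hash)
  {BD}: card=7500; try (D,hash)→2000, (B,merge)→3900, (D,merge)→4100, (B,hash)→5600, (B,nl_idx)→8500, (B,nl)→30100 …(+1); best=2000 via (D,hash)
  {AB}: card=300; try (B,nl_idx)→2300, (A,hash)→3800, (B,merge)→5000, (A,merge)→5100, (B,hash)→5800, (B,nl)→60200 …(+1); best=2300 via (B,nl_idx)
  {BCD}: card=112500; try (B,hash)→8600, (C,hash)→11900, (B,merge)→22700, (C,merge)→108350, (B,nl_idx)→127700, (C,nl_idx)→174500 …(+2); best=8600 via (B,hash)
  {ABD}: card=7500; try (D,hash)→4000, (D,merge)→6100, (A,hash)→12700, (D,nl)→32300, (A,merge)→108800, (A,nl)→1502000; best=4000 via (D,hash)
  {ABCD}: card=112500; try (C,hash)→13900, (C,merge)→110350, (A,hash)→124300, (C,nl_idx)→176500, (C,nl)→1129000, (A,merge)→2035400 …(+1); best=13900 via (C,hash)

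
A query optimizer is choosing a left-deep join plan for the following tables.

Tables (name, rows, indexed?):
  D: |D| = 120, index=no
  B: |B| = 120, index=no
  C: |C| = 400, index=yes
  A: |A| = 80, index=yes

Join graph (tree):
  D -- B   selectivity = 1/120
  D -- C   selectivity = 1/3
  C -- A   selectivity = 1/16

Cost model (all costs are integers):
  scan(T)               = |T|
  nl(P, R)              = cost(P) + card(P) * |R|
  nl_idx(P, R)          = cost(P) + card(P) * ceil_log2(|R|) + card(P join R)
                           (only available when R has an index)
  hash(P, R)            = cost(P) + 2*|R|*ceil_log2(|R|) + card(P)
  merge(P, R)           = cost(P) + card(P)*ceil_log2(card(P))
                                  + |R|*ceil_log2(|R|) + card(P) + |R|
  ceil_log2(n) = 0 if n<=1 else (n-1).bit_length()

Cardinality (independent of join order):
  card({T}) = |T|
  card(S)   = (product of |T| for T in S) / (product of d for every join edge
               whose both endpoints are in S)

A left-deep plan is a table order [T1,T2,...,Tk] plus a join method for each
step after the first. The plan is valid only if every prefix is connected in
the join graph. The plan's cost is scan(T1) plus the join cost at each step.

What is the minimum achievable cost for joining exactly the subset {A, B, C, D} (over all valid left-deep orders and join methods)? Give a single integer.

Selinger DP over subsets of {A,B,C,D}:
  {D}: scan cost=120, card=120
  {B}: scan cost=120, card=120
  {C}: scan cost=400, card=400
  {A}: scan cost=80, card=80
  {BD}: card=120; try (D,hash)→1920, (B,hash)→1920, (D,merge)→2040, (B,merge)→2040, (D,nl)→14520, (B,nl)→14520; best=1920 via (D,hash)
  {CD}: card=16000; try (D,hash)→2480, (C,merge)→5080, (D,merge)→5360, (C,hash)→7440, (C,nl_idx)→17200, (C,nl)→48120 …(+1); best=2480 via (D,hash)
  {AC}: card=2000; try (A,hash)→1920, (C,nl_idx)→2800, (C,merge)→4720, (A,merge)→5040, (A,nl_idx)→5200, (C,hash)→7360 …(+2); best=1920 via (A,hash)
  {BCD}: card=16000; try (C,merge)→6880, (C,hash)→9240, (C,nl_idx)→19000, (B,hash)→20160, (C,nl)→49920, (B,merge)→243440 …(+1); best=6880 via (C,merge)
  {ACD}: card=80000; try (D,hash)→5600, (A,hash)→19600, (D,merge)→26880, (A,nl_idx)→194480, (D,nl)→241920, (A,merge)→243120 …(+1); best=5600 via (D,hash)
  {ABCD}: card=80000; try (A,hash)→24000, (B,hash)→87280, (A,nl_idx)→198880, (A,merge)→247520, (A,nl)→1286880, (B,merge)→1446560 …(+1); best=24000 via (A,hash)

24000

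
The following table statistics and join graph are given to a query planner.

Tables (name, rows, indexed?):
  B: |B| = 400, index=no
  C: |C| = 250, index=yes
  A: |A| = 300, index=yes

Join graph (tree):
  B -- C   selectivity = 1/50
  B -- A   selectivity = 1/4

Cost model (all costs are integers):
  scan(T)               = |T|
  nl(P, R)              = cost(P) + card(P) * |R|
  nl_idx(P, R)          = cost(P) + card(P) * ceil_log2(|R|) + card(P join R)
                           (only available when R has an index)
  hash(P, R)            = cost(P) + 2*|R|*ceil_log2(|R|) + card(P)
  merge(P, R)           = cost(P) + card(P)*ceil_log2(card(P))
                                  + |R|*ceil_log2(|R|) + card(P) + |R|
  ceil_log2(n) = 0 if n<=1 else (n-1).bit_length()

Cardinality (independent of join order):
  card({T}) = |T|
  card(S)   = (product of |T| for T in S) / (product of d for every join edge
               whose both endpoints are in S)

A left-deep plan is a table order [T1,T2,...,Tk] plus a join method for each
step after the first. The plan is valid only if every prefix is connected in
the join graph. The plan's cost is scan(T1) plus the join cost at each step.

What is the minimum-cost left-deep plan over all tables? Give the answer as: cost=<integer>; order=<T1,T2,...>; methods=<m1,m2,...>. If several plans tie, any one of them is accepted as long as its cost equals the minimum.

cost=12200; order=B,C,A; methods=hash,hash

Selinger DP (subsets sized 1..n):
  {B}: scan cost=400, card=400
  {C}: scan cost=250, card=250
  {A}: scan cost=300, card=300
  {BC}: card=2000; try (C,hash)→4800, (C,nl_idx)→5600, (B,merge)→6500, (C,merge)→6650, (B,hash)→7700, (B,nl)→100250 …(+1); best=4800 via (C,hash)
  {AB}: card=30000; try (A,hash)→6200, (B,merge)→7300, (A,merge)→7400, (B,hash)→7800, (A,nl_idx)→34000, (B,nl)→120300 …(+1); best=6200 via (A,hash)
  {ABC}: card=150000; try (A,hash)→12200, (A,merge)→31800, (C,hash)→40200, (A,nl_idx)→172800, (C,nl_idx)→396200, (C,merge)→488450 …(+2); best=12200 via (A,hash)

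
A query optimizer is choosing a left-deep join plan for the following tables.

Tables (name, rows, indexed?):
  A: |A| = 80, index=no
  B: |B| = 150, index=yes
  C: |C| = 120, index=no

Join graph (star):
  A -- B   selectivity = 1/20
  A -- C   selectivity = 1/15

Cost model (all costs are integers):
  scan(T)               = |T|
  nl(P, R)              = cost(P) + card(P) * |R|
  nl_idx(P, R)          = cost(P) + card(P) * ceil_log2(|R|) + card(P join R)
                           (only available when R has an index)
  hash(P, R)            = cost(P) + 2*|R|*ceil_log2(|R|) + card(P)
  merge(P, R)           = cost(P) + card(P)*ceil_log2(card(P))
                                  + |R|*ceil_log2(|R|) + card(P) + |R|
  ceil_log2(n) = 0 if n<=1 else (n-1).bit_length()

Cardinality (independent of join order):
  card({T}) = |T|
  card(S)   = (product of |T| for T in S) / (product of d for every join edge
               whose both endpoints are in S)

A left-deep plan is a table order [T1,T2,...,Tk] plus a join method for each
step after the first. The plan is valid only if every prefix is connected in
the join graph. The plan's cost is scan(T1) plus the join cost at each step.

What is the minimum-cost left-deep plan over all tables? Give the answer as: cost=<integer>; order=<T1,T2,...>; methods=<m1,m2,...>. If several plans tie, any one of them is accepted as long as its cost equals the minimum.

Selinger DP (subsets sized 1..n):
  {A}: scan cost=80, card=80
  {B}: scan cost=150, card=150
  {C}: scan cost=120, card=120
  {AB}: card=600; try (B,nl_idx)→1320, (A,hash)→1420, (B,merge)→2070, (A,merge)→2140, (B,hash)→2560, (B,nl)→12080 …(+1); best=1320 via (B,nl_idx)
  {AC}: card=640; try (A,hash)→1360, (C,merge)→1680, (A,merge)→1720, (C,hash)→1840, (C,nl)→9680, (A,nl)→9720; best=1360 via (A,hash)
  {ABC}: card=4800; try (C,hash)→3600, (B,hash)→4400, (C,merge)→8880, (B,merge)→9750, (B,nl_idx)→11280, (C,nl)→73320 …(+1); best=3600 via (C,hash)

cost=3600; order=A,B,C; methods=nl_idx,hash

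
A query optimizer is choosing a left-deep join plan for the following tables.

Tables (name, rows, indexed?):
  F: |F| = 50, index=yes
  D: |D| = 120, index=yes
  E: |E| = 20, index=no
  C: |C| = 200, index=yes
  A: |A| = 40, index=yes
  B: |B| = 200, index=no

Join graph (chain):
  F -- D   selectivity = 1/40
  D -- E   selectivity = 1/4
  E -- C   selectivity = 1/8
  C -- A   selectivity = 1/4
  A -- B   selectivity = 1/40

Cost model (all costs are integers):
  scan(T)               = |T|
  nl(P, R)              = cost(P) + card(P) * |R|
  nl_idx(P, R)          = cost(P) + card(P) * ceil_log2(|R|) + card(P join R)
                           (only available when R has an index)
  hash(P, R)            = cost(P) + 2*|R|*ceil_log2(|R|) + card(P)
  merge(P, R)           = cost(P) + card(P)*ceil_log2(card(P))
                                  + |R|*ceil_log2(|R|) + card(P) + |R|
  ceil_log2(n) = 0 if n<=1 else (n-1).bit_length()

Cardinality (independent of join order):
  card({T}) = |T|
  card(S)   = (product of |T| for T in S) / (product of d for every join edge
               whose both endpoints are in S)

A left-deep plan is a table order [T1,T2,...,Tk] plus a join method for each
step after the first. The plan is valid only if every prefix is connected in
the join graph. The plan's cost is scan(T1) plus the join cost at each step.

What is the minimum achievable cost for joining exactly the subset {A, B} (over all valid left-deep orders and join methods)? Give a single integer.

Selinger DP over subsets of {A,B}:
  {A}: scan cost=40, card=40
  {B}: scan cost=200, card=200
  {AB}: card=200; try (A,hash)→880, (A,nl_idx)→1600, (B,merge)→2120, (A,merge)→2280, (B,hash)→3280, (B,nl)→8040 …(+1); best=880 via (A,hash)

880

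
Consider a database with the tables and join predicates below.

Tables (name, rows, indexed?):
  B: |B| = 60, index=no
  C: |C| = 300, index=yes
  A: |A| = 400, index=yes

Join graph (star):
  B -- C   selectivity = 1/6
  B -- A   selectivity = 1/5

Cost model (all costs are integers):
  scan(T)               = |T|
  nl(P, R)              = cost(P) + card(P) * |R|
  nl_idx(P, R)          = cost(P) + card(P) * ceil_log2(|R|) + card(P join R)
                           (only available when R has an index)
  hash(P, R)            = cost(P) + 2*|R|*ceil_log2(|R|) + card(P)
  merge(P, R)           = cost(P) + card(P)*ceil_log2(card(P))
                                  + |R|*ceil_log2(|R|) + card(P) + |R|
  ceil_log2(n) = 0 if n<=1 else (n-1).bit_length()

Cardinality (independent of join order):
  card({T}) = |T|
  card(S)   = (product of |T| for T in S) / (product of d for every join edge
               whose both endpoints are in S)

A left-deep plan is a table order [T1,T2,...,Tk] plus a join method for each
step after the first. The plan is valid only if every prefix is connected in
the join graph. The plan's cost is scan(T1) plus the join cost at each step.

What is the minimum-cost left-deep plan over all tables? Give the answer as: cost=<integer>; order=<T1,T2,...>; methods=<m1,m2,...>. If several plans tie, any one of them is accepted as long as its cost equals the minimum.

Selinger DP (subsets sized 1..n):
  {B}: scan cost=60, card=60
  {C}: scan cost=300, card=300
  {A}: scan cost=400, card=400
  {BC}: card=3000; try (B,hash)→1320, (C,merge)→3480, (C,nl_idx)→3600, (B,merge)→3720, (C,hash)→5520, (C,nl)→18060 …(+1); best=1320 via (B,hash)
  {AB}: card=4800; try (B,hash)→1520, (A,merge)→4480, (B,merge)→4820, (A,nl_idx)→5400, (A,hash)→7320, (A,nl)→24060 …(+1); best=1520 via (B,hash)
  {ABC}: card=240000; try (A,hash)→11520, (C,hash)→11720, (A,merge)→44320, (C,merge)→71720, (A,nl_idx)→268320, (C,nl_idx)→284720 …(+2); best=11520 via (A,hash)

cost=11520; order=C,B,A; methods=hash,hash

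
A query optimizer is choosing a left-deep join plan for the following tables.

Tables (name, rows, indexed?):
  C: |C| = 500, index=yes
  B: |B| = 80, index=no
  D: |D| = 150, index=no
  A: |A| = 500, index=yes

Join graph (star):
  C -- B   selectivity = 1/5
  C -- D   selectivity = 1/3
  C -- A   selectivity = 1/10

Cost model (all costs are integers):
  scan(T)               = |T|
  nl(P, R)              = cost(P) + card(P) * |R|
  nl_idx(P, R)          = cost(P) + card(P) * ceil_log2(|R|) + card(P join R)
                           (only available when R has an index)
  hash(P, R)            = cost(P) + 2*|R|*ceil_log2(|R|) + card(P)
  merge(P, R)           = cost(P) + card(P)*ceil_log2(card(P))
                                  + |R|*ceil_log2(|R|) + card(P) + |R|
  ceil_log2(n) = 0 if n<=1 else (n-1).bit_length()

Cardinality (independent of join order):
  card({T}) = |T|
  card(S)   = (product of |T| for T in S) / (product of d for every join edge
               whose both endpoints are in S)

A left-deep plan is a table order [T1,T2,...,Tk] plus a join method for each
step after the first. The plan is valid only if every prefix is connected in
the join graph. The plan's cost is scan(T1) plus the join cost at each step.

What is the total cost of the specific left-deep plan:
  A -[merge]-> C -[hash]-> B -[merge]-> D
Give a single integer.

8037970

step 1: scan A: cost=500, card=500
step 2: join C via merge
    card(P join C) = 500*500/(10) = 25000
    cost = 500 + 500*9 + 500*9 + 500 + 500 = 10500
step 3: join B via hash
    card(P join B) = 25000*80/(5) = 400000
    cost = 10500 + 2*80*7 + 25000 = 36620
step 4: join D via merge
    card(P join D) = 400000*150/(3) = 20000000
    cost = 36620 + 400000*19 + 150*8 + 400000 + 150 = 8037970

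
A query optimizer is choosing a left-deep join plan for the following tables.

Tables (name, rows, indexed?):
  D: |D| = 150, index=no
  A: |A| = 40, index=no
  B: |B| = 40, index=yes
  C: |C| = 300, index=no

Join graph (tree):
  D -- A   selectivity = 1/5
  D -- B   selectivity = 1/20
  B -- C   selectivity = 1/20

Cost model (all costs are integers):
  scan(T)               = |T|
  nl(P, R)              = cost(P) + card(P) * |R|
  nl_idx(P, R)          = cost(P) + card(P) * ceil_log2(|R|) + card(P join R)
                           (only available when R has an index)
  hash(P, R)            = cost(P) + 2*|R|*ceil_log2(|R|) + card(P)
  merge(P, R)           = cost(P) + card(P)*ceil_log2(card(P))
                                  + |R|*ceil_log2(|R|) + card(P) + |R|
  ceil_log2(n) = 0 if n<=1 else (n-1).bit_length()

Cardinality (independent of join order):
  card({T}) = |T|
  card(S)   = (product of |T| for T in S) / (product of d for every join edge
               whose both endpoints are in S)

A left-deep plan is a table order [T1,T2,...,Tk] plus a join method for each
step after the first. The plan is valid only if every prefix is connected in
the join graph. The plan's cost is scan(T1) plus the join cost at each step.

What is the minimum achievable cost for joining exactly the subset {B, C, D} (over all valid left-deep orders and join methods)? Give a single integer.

4080

Selinger DP over subsets of {B,C,D}:
  {D}: scan cost=150, card=150
  {B}: scan cost=40, card=40
  {C}: scan cost=300, card=300
  {BD}: card=300; try (B,hash)→780, (B,nl_idx)→1350, (D,merge)→1670, (B,merge)→1780, (D,hash)→2480, (D,nl)→6040 …(+1); best=780 via (B,hash)
  {BC}: card=600; try (B,hash)→1080, (B,nl_idx)→2700, (C,merge)→3320, (B,merge)→3580, (C,hash)→5480, (C,nl)→12040 …(+1); best=1080 via (B,hash)
  {BCD}: card=4500; try (D,hash)→4080, (C,hash)→6480, (C,merge)→6780, (D,merge)→9030, (C,nl)→90780, (D,nl)→91080; best=4080 via (D,hash)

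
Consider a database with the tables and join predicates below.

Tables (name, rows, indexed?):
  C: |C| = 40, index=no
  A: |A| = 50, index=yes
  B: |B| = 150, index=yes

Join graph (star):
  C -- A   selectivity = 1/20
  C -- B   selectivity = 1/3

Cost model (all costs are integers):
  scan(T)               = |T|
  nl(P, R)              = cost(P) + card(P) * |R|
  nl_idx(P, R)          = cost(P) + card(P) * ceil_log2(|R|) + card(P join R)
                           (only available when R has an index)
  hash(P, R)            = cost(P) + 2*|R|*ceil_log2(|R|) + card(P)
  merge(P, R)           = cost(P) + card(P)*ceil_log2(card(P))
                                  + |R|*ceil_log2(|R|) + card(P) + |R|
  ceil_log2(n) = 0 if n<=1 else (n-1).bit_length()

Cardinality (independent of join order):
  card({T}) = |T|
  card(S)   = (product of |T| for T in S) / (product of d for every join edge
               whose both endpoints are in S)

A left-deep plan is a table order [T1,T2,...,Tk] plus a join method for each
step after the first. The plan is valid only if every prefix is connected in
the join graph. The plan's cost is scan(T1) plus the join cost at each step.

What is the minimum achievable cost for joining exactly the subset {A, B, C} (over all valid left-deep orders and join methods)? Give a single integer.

Selinger DP over subsets of {A,B,C}:
  {C}: scan cost=40, card=40
  {A}: scan cost=50, card=50
  {B}: scan cost=150, card=150
  {AC}: card=100; try (A,nl_idx)→380, (C,hash)→580, (A,merge)→670, (C,merge)→680, (A,hash)→680, (A,nl)→2040 …(+1); best=380 via (A,nl_idx)
  {BC}: card=2000; try (C,hash)→780, (B,merge)→1670, (C,merge)→1780, (B,nl_idx)→2360, (B,hash)→2480, (B,nl)→6040 …(+1); best=780 via (C,hash)
  {ABC}: card=5000; try (B,merge)→2530, (B,hash)→2880, (A,hash)→3380, (B,nl_idx)→6180, (B,nl)→15380, (A,nl_idx)→17780 …(+2); best=2530 via (B,merge)

2530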